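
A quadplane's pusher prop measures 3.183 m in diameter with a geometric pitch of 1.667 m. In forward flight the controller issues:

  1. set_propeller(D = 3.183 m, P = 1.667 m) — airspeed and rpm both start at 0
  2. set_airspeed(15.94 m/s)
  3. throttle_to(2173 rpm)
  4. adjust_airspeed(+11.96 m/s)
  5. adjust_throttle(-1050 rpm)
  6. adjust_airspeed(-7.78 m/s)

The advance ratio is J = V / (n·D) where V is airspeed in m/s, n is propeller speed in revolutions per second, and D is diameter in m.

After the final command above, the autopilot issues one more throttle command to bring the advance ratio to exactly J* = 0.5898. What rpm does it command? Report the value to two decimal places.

set_propeller: D = 3.183 m, P = 1.667 m (p = P/D = 0.523720); state ← (V=0, rpm=0)
set_airspeed(15.94): V ← 15.94 m/s
throttle_to(2173): rpm ← 2173
adjust_airspeed(+11.96): V ← 15.94 +11.96 = 27.9 m/s
adjust_throttle(-1050): rpm ← 2173 -1050 = 1123
adjust_airspeed(-7.78): V ← 27.9 -7.78 = 20.12 m/s
final state: V = 20.12 m/s, rpm = 1123 → n = rpm/60 = 18.716667 rev/s
target J* = 0.5898; solve J* = V/(n·D) for n: n = V/(J*·D) = 20.12/(0.5898 × 3.183) = 10.717329 rev/s
rpm = 60·n = 643.039750

rpm = 643.04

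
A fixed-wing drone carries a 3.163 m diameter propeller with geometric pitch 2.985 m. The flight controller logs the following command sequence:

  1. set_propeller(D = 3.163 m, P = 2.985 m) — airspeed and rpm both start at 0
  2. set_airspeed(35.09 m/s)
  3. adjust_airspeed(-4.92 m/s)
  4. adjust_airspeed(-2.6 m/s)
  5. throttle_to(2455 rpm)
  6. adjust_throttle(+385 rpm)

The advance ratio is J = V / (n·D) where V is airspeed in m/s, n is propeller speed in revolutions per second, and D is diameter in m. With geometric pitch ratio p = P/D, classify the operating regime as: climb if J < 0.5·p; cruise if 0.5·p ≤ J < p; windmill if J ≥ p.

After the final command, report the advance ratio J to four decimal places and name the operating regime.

J = 0.1841, regime = climb

set_propeller: D = 3.163 m, P = 2.985 m (p = P/D = 0.943724); state ← (V=0, rpm=0)
set_airspeed(35.09): V ← 35.09 m/s
adjust_airspeed(-4.92): V ← 35.09 -4.92 = 30.17 m/s
adjust_airspeed(-2.6): V ← 30.17 -2.6 = 27.57 m/s
throttle_to(2455): rpm ← 2455
adjust_throttle(+385): rpm ← 2455 +385 = 2840
final state: V = 27.57 m/s, rpm = 2840 → n = rpm/60 = 47.333333 rev/s
J = V / (n·D) = 27.57 / (47.333333 × 3.163) = 0.184149
regime bands: climb J<0.4719 | cruise [0.4719, 0.9437) | windmill J≥0.9437
J = 0.1841 → climb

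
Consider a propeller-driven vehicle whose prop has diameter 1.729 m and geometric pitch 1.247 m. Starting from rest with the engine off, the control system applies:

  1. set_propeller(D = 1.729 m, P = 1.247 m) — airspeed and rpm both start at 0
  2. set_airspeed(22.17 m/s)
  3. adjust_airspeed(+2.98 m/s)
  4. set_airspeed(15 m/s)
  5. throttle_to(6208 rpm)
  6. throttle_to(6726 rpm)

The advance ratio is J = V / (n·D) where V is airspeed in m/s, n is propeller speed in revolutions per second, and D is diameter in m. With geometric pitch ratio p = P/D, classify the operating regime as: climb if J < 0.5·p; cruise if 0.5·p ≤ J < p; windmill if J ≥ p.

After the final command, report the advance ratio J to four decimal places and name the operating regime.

J = 0.0774, regime = climb

set_propeller: D = 1.729 m, P = 1.247 m (p = P/D = 0.721226); state ← (V=0, rpm=0)
set_airspeed(22.17): V ← 22.17 m/s
adjust_airspeed(+2.98): V ← 22.17 +2.98 = 25.15 m/s
set_airspeed(15): V ← 15 m/s
throttle_to(6208): rpm ← 6208
throttle_to(6726): rpm ← 6726
final state: V = 15 m/s, rpm = 6726 → n = rpm/60 = 112.100000 rev/s
J = V / (n·D) = 15 / (112.100000 × 1.729) = 0.077391
regime bands: climb J<0.3606 | cruise [0.3606, 0.7212) | windmill J≥0.7212
J = 0.0774 → climb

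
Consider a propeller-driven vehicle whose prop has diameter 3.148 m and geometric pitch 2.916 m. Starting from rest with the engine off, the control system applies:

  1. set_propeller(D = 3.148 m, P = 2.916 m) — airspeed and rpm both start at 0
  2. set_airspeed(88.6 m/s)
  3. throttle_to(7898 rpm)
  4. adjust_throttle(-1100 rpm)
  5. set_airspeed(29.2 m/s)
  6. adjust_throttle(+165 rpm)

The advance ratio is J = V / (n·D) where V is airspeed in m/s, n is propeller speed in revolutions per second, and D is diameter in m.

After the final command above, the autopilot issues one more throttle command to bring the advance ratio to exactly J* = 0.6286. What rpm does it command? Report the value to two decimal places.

set_propeller: D = 3.148 m, P = 2.916 m (p = P/D = 0.926302); state ← (V=0, rpm=0)
set_airspeed(88.6): V ← 88.6 m/s
throttle_to(7898): rpm ← 7898
adjust_throttle(-1100): rpm ← 7898 -1100 = 6798
set_airspeed(29.2): V ← 29.2 m/s
adjust_throttle(+165): rpm ← 6798 +165 = 6963
final state: V = 29.2 m/s, rpm = 6963 → n = rpm/60 = 116.050000 rev/s
target J* = 0.6286; solve J* = V/(n·D) for n: n = V/(J*·D) = 29.2/(0.6286 × 3.148) = 14.756173 rev/s
rpm = 60·n = 885.370406

rpm = 885.37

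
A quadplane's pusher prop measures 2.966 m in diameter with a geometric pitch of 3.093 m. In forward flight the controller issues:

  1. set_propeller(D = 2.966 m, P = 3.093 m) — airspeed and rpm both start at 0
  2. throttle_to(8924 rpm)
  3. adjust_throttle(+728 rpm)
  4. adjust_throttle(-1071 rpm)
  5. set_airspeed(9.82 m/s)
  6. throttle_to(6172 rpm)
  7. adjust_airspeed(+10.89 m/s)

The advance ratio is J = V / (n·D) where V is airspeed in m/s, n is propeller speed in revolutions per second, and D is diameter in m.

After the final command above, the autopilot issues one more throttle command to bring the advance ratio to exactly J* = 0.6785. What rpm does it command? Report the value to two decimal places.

rpm = 617.46

set_propeller: D = 2.966 m, P = 3.093 m (p = P/D = 1.042819); state ← (V=0, rpm=0)
throttle_to(8924): rpm ← 8924
adjust_throttle(+728): rpm ← 8924 +728 = 9652
adjust_throttle(-1071): rpm ← 9652 -1071 = 8581
set_airspeed(9.82): V ← 9.82 m/s
throttle_to(6172): rpm ← 6172
adjust_airspeed(+10.89): V ← 9.82 +10.89 = 20.71 m/s
final state: V = 20.71 m/s, rpm = 6172 → n = rpm/60 = 102.866667 rev/s
target J* = 0.6785; solve J* = V/(n·D) for n: n = V/(J*·D) = 20.71/(0.6785 × 2.966) = 10.291036 rev/s
rpm = 60·n = 617.462164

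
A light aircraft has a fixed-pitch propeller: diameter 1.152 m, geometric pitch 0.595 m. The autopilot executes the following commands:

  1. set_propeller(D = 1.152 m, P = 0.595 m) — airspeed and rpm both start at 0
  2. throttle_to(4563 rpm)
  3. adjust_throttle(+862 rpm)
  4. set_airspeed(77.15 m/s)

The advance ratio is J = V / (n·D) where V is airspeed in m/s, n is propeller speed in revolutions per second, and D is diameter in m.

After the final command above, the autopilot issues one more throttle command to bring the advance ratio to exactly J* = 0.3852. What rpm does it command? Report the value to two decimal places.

rpm = 10431.54

set_propeller: D = 1.152 m, P = 0.595 m (p = P/D = 0.516493); state ← (V=0, rpm=0)
throttle_to(4563): rpm ← 4563
adjust_throttle(+862): rpm ← 4563 +862 = 5425
set_airspeed(77.15): V ← 77.15 m/s
final state: V = 77.15 m/s, rpm = 5425 → n = rpm/60 = 90.416667 rev/s
target J* = 0.3852; solve J* = V/(n·D) for n: n = V/(J*·D) = 77.15/(0.3852 × 1.152) = 173.858998 rev/s
rpm = 60·n = 10431.539893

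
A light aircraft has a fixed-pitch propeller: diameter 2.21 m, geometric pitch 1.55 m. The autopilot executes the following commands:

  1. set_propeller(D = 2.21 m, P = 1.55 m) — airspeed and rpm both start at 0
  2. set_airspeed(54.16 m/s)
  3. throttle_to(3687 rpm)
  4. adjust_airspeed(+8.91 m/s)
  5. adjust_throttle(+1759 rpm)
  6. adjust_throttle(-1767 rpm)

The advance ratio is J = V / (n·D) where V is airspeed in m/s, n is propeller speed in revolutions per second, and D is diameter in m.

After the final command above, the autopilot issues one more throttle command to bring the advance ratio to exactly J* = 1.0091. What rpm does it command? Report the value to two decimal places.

set_propeller: D = 2.21 m, P = 1.55 m (p = P/D = 0.701357); state ← (V=0, rpm=0)
set_airspeed(54.16): V ← 54.16 m/s
throttle_to(3687): rpm ← 3687
adjust_airspeed(+8.91): V ← 54.16 +8.91 = 63.07 m/s
adjust_throttle(+1759): rpm ← 3687 +1759 = 5446
adjust_throttle(-1767): rpm ← 5446 -1767 = 3679
final state: V = 63.07 m/s, rpm = 3679 → n = rpm/60 = 61.316667 rev/s
target J* = 1.0091; solve J* = V/(n·D) for n: n = V/(J*·D) = 63.07/(1.0091 × 2.21) = 28.281103 rev/s
rpm = 60·n = 1696.866210

rpm = 1696.87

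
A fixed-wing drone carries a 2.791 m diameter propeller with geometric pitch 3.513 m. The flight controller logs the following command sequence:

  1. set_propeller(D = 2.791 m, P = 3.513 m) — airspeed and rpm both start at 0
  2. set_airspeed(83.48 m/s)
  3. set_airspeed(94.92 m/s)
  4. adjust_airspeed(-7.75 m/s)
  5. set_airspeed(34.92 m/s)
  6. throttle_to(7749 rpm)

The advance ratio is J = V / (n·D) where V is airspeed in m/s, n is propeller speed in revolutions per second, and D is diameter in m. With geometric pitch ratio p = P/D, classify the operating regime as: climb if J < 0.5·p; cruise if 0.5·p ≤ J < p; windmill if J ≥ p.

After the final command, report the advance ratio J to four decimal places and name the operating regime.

set_propeller: D = 2.791 m, P = 3.513 m (p = P/D = 1.258689); state ← (V=0, rpm=0)
set_airspeed(83.48): V ← 83.48 m/s
set_airspeed(94.92): V ← 94.92 m/s
adjust_airspeed(-7.75): V ← 94.92 -7.75 = 87.17 m/s
set_airspeed(34.92): V ← 34.92 m/s
throttle_to(7749): rpm ← 7749
final state: V = 34.92 m/s, rpm = 7749 → n = rpm/60 = 129.150000 rev/s
J = V / (n·D) = 34.92 / (129.150000 × 2.791) = 0.096877
regime bands: climb J<0.6293 | cruise [0.6293, 1.2587) | windmill J≥1.2587
J = 0.0969 → climb

J = 0.0969, regime = climb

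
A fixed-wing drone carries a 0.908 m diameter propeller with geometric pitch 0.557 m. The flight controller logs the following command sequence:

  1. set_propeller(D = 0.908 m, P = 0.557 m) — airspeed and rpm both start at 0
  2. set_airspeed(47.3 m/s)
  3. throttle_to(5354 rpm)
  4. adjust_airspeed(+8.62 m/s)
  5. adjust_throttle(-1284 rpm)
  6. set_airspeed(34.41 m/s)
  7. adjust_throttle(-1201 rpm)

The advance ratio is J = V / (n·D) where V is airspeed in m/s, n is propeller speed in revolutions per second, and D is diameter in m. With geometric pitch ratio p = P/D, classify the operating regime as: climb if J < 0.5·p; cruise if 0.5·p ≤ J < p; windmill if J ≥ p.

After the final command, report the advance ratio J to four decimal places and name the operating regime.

set_propeller: D = 0.908 m, P = 0.557 m (p = P/D = 0.613436); state ← (V=0, rpm=0)
set_airspeed(47.3): V ← 47.3 m/s
throttle_to(5354): rpm ← 5354
adjust_airspeed(+8.62): V ← 47.3 +8.62 = 55.92 m/s
adjust_throttle(-1284): rpm ← 5354 -1284 = 4070
set_airspeed(34.41): V ← 34.41 m/s
adjust_throttle(-1201): rpm ← 4070 -1201 = 2869
final state: V = 34.41 m/s, rpm = 2869 → n = rpm/60 = 47.816667 rev/s
J = V / (n·D) = 34.41 / (47.816667 × 0.908) = 0.792537
regime bands: climb J<0.3067 | cruise [0.3067, 0.6134) | windmill J≥0.6134
J = 0.7925 → windmill

J = 0.7925, regime = windmill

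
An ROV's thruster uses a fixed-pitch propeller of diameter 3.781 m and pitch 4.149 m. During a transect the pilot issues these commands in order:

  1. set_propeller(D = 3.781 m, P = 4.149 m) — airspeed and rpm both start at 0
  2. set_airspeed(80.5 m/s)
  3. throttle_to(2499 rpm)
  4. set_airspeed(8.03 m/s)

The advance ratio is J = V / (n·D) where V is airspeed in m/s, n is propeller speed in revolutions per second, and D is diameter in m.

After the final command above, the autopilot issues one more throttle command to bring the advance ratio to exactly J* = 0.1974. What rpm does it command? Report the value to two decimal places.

rpm = 645.52

set_propeller: D = 3.781 m, P = 4.149 m (p = P/D = 1.097329); state ← (V=0, rpm=0)
set_airspeed(80.5): V ← 80.5 m/s
throttle_to(2499): rpm ← 2499
set_airspeed(8.03): V ← 8.03 m/s
final state: V = 8.03 m/s, rpm = 2499 → n = rpm/60 = 41.650000 rev/s
target J* = 0.1974; solve J* = V/(n·D) for n: n = V/(J*·D) = 8.03/(0.1974 × 3.781) = 10.758748 rev/s
rpm = 60·n = 645.524857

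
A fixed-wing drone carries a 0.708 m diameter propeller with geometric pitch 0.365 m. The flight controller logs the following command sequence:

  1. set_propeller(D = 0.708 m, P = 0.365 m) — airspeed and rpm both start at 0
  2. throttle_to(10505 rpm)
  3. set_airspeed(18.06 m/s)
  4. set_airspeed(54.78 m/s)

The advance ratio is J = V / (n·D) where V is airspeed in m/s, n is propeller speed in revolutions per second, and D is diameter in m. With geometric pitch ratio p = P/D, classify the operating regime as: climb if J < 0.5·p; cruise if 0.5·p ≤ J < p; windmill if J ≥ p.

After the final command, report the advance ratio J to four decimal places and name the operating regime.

J = 0.4419, regime = cruise

set_propeller: D = 0.708 m, P = 0.365 m (p = P/D = 0.515537); state ← (V=0, rpm=0)
throttle_to(10505): rpm ← 10505
set_airspeed(18.06): V ← 18.06 m/s
set_airspeed(54.78): V ← 54.78 m/s
final state: V = 54.78 m/s, rpm = 10505 → n = rpm/60 = 175.083333 rev/s
J = V / (n·D) = 54.78 / (175.083333 × 0.708) = 0.441920
regime bands: climb J<0.2578 | cruise [0.2578, 0.5155) | windmill J≥0.5155
J = 0.4419 → cruise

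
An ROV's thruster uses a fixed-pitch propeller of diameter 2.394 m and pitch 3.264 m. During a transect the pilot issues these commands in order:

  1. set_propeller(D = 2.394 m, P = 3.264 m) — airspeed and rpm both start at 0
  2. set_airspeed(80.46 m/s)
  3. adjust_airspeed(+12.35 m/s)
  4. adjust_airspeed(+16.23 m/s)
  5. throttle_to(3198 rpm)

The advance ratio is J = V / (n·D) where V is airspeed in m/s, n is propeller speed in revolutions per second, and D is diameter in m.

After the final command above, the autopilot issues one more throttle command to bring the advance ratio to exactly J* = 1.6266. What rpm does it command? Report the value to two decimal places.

rpm = 1680.09

set_propeller: D = 2.394 m, P = 3.264 m (p = P/D = 1.363409); state ← (V=0, rpm=0)
set_airspeed(80.46): V ← 80.46 m/s
adjust_airspeed(+12.35): V ← 80.46 +12.35 = 92.81 m/s
adjust_airspeed(+16.23): V ← 92.81 +16.23 = 109.04 m/s
throttle_to(3198): rpm ← 3198
final state: V = 109.04 m/s, rpm = 3198 → n = rpm/60 = 53.300000 rev/s
target J* = 1.6266; solve J* = V/(n·D) for n: n = V/(J*·D) = 109.04/(1.6266 × 2.394) = 28.001476 rev/s
rpm = 60·n = 1680.088578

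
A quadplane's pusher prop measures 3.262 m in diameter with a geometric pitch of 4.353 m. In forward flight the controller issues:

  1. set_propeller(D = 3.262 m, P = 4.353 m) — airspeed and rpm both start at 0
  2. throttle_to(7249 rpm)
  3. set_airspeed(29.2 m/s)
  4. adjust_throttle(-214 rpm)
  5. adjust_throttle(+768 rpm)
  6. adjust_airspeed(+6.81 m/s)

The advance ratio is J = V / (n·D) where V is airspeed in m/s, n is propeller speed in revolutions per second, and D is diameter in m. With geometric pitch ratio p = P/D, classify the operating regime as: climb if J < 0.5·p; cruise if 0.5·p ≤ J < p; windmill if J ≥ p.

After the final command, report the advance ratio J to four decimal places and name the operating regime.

set_propeller: D = 3.262 m, P = 4.353 m (p = P/D = 1.334457); state ← (V=0, rpm=0)
throttle_to(7249): rpm ← 7249
set_airspeed(29.2): V ← 29.2 m/s
adjust_throttle(-214): rpm ← 7249 -214 = 7035
adjust_throttle(+768): rpm ← 7035 +768 = 7803
adjust_airspeed(+6.81): V ← 29.2 +6.81 = 36.01 m/s
final state: V = 36.01 m/s, rpm = 7803 → n = rpm/60 = 130.050000 rev/s
J = V / (n·D) = 36.01 / (130.050000 × 3.262) = 0.084885
regime bands: climb J<0.6672 | cruise [0.6672, 1.3345) | windmill J≥1.3345
J = 0.0849 → climb

J = 0.0849, regime = climb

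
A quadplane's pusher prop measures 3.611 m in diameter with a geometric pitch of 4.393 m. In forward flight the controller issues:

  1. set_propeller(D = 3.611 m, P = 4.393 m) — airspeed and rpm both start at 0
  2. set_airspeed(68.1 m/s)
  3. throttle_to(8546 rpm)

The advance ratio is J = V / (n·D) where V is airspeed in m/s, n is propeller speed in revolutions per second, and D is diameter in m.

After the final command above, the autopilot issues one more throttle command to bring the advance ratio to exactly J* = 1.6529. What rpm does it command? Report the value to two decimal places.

rpm = 684.58

set_propeller: D = 3.611 m, P = 4.393 m (p = P/D = 1.216561); state ← (V=0, rpm=0)
set_airspeed(68.1): V ← 68.1 m/s
throttle_to(8546): rpm ← 8546
final state: V = 68.1 m/s, rpm = 8546 → n = rpm/60 = 142.433333 rev/s
target J* = 1.6529; solve J* = V/(n·D) for n: n = V/(J*·D) = 68.1/(1.6529 × 3.611) = 11.409669 rev/s
rpm = 60·n = 684.580137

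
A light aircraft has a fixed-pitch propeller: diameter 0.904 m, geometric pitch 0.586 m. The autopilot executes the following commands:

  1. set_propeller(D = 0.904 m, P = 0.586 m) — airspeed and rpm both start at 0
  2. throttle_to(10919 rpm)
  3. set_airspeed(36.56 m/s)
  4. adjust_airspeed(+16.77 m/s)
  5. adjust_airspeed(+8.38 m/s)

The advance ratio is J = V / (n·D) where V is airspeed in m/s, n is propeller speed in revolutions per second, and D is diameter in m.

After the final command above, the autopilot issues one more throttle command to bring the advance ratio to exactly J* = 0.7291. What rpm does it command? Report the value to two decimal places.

set_propeller: D = 0.904 m, P = 0.586 m (p = P/D = 0.648230); state ← (V=0, rpm=0)
throttle_to(10919): rpm ← 10919
set_airspeed(36.56): V ← 36.56 m/s
adjust_airspeed(+16.77): V ← 36.56 +16.77 = 53.33 m/s
adjust_airspeed(+8.38): V ← 53.33 +8.38 = 61.71 m/s
final state: V = 61.71 m/s, rpm = 10919 → n = rpm/60 = 181.983333 rev/s
target J* = 0.7291; solve J* = V/(n·D) for n: n = V/(J*·D) = 61.71/(0.7291 × 0.904) = 93.626765 rev/s
rpm = 60·n = 5617.605898

rpm = 5617.61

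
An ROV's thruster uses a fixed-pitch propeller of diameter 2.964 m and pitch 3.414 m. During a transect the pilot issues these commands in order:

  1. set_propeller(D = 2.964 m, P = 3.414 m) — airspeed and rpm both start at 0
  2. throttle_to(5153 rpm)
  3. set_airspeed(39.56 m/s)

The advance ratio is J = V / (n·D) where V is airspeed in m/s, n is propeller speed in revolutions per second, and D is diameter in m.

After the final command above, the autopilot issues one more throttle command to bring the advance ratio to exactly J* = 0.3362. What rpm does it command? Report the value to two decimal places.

set_propeller: D = 2.964 m, P = 3.414 m (p = P/D = 1.151822); state ← (V=0, rpm=0)
throttle_to(5153): rpm ← 5153
set_airspeed(39.56): V ← 39.56 m/s
final state: V = 39.56 m/s, rpm = 5153 → n = rpm/60 = 85.883333 rev/s
target J* = 0.3362; solve J* = V/(n·D) for n: n = V/(J*·D) = 39.56/(0.3362 × 2.964) = 39.699074 rev/s
rpm = 60·n = 2381.944428

rpm = 2381.94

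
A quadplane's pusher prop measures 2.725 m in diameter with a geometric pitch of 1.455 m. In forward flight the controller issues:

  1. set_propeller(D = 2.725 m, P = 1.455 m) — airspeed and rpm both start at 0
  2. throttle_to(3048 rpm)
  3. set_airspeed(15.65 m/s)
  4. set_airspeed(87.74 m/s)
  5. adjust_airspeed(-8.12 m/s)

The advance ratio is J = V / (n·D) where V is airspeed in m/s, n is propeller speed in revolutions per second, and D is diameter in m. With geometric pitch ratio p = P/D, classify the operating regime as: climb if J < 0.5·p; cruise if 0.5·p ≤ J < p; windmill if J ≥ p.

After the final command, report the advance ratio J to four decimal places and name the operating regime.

set_propeller: D = 2.725 m, P = 1.455 m (p = P/D = 0.533945); state ← (V=0, rpm=0)
throttle_to(3048): rpm ← 3048
set_airspeed(15.65): V ← 15.65 m/s
set_airspeed(87.74): V ← 87.74 m/s
adjust_airspeed(-8.12): V ← 87.74 -8.12 = 79.62 m/s
final state: V = 79.62 m/s, rpm = 3048 → n = rpm/60 = 50.800000 rev/s
J = V / (n·D) = 79.62 / (50.800000 × 2.725) = 0.575164
regime bands: climb J<0.2670 | cruise [0.2670, 0.5339) | windmill J≥0.5339
J = 0.5752 → windmill

J = 0.5752, regime = windmill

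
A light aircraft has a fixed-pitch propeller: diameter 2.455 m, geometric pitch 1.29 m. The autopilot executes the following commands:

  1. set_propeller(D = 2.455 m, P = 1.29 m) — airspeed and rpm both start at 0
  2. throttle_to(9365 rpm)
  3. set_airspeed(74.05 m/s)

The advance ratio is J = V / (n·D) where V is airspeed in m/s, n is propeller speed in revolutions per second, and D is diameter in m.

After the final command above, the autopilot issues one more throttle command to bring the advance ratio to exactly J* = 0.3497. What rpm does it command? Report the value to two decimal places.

rpm = 5175.22

set_propeller: D = 2.455 m, P = 1.29 m (p = P/D = 0.525458); state ← (V=0, rpm=0)
throttle_to(9365): rpm ← 9365
set_airspeed(74.05): V ← 74.05 m/s
final state: V = 74.05 m/s, rpm = 9365 → n = rpm/60 = 156.083333 rev/s
target J* = 0.3497; solve J* = V/(n·D) for n: n = V/(J*·D) = 74.05/(0.3497 × 2.455) = 86.253740 rev/s
rpm = 60·n = 5175.224385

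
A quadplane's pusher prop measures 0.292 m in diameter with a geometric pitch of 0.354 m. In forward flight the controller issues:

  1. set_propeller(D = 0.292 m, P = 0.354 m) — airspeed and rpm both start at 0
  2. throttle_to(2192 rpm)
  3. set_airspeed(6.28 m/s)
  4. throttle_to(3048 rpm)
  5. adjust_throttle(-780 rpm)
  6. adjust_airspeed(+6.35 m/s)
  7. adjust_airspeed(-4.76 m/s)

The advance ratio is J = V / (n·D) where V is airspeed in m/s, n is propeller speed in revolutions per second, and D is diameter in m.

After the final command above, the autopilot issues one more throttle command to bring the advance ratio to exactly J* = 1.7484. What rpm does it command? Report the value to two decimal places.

set_propeller: D = 0.292 m, P = 0.354 m (p = P/D = 1.212329); state ← (V=0, rpm=0)
throttle_to(2192): rpm ← 2192
set_airspeed(6.28): V ← 6.28 m/s
throttle_to(3048): rpm ← 3048
adjust_throttle(-780): rpm ← 3048 -780 = 2268
adjust_airspeed(+6.35): V ← 6.28 +6.35 = 12.63 m/s
adjust_airspeed(-4.76): V ← 12.63 -4.76 = 7.87 m/s
final state: V = 7.87 m/s, rpm = 2268 → n = rpm/60 = 37.800000 rev/s
target J* = 1.7484; solve J* = V/(n·D) for n: n = V/(J*·D) = 7.87/(1.7484 × 0.292) = 15.415268 rev/s
rpm = 60·n = 924.916088

rpm = 924.92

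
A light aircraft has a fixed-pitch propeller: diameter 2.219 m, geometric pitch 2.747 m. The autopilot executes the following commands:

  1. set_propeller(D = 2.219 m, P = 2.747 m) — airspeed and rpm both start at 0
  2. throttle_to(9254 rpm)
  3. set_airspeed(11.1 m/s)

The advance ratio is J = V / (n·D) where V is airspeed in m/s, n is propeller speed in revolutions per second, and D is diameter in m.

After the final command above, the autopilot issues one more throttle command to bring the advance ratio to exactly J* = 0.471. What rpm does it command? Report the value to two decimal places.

rpm = 637.23

set_propeller: D = 2.219 m, P = 2.747 m (p = P/D = 1.237945); state ← (V=0, rpm=0)
throttle_to(9254): rpm ← 9254
set_airspeed(11.1): V ← 11.1 m/s
final state: V = 11.1 m/s, rpm = 9254 → n = rpm/60 = 154.233333 rev/s
target J* = 0.471; solve J* = V/(n·D) for n: n = V/(J*·D) = 11.1/(0.471 × 2.219) = 10.620495 rev/s
rpm = 60·n = 637.229716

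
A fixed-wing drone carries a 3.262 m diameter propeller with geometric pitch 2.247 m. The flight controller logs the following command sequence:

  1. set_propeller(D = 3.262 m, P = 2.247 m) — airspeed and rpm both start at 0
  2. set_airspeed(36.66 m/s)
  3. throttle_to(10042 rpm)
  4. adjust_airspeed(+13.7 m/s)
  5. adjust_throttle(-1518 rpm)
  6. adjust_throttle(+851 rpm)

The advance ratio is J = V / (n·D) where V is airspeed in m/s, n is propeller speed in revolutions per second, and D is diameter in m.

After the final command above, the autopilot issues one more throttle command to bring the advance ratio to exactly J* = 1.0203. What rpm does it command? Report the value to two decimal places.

rpm = 907.87

set_propeller: D = 3.262 m, P = 2.247 m (p = P/D = 0.688841); state ← (V=0, rpm=0)
set_airspeed(36.66): V ← 36.66 m/s
throttle_to(10042): rpm ← 10042
adjust_airspeed(+13.7): V ← 36.66 +13.7 = 50.36 m/s
adjust_throttle(-1518): rpm ← 10042 -1518 = 8524
adjust_throttle(+851): rpm ← 8524 +851 = 9375
final state: V = 50.36 m/s, rpm = 9375 → n = rpm/60 = 156.250000 rev/s
target J* = 1.0203; solve J* = V/(n·D) for n: n = V/(J*·D) = 50.36/(1.0203 × 3.262) = 15.131218 rev/s
rpm = 60·n = 907.873059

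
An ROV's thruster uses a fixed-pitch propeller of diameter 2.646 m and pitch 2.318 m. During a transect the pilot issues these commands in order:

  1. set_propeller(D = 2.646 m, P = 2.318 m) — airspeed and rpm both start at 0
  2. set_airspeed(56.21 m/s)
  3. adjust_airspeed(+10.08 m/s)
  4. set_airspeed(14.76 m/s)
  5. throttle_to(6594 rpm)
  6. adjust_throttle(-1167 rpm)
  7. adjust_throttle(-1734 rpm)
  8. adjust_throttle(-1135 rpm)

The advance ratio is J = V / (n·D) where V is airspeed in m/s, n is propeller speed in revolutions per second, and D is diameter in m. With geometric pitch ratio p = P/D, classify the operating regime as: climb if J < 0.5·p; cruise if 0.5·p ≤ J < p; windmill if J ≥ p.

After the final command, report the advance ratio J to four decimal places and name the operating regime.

set_propeller: D = 2.646 m, P = 2.318 m (p = P/D = 0.876039); state ← (V=0, rpm=0)
set_airspeed(56.21): V ← 56.21 m/s
adjust_airspeed(+10.08): V ← 56.21 +10.08 = 66.29 m/s
set_airspeed(14.76): V ← 14.76 m/s
throttle_to(6594): rpm ← 6594
adjust_throttle(-1167): rpm ← 6594 -1167 = 5427
adjust_throttle(-1734): rpm ← 5427 -1734 = 3693
adjust_throttle(-1135): rpm ← 3693 -1135 = 2558
final state: V = 14.76 m/s, rpm = 2558 → n = rpm/60 = 42.633333 rev/s
J = V / (n·D) = 14.76 / (42.633333 × 2.646) = 0.130842
regime bands: climb J<0.4380 | cruise [0.4380, 0.8760) | windmill J≥0.8760
J = 0.1308 → climb

J = 0.1308, regime = climb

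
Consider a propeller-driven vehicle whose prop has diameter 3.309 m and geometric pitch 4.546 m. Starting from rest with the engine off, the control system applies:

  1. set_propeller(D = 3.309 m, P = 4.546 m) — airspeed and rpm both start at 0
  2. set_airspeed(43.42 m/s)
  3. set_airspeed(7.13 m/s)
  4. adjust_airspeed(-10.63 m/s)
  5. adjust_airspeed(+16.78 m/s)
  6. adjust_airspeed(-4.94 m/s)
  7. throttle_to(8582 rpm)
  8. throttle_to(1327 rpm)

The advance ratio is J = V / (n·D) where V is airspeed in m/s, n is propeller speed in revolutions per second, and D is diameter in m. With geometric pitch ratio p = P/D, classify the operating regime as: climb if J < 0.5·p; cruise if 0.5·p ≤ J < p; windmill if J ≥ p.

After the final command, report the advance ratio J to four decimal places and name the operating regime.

J = 0.1140, regime = climb

set_propeller: D = 3.309 m, P = 4.546 m (p = P/D = 1.373829); state ← (V=0, rpm=0)
set_airspeed(43.42): V ← 43.42 m/s
set_airspeed(7.13): V ← 7.13 m/s
adjust_airspeed(-10.63): V ← 7.13 -10.63 = -3.5 m/s
adjust_airspeed(+16.78): V ← -3.5 +16.78 = 13.28 m/s
adjust_airspeed(-4.94): V ← 13.28 -4.94 = 8.34 m/s
throttle_to(8582): rpm ← 8582
throttle_to(1327): rpm ← 1327
final state: V = 8.34 m/s, rpm = 1327 → n = rpm/60 = 22.116667 rev/s
J = V / (n·D) = 8.34 / (22.116667 × 3.309) = 0.113959
regime bands: climb J<0.6869 | cruise [0.6869, 1.3738) | windmill J≥1.3738
J = 0.1140 → climb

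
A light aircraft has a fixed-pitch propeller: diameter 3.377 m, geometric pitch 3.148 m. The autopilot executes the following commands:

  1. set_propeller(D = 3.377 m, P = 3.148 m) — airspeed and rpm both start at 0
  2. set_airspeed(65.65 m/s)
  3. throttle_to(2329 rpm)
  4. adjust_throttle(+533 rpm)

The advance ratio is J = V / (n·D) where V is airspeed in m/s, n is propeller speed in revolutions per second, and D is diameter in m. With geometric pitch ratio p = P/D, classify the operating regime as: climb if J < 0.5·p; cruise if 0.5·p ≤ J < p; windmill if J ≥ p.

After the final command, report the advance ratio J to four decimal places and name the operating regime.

J = 0.4076, regime = climb

set_propeller: D = 3.377 m, P = 3.148 m (p = P/D = 0.932188); state ← (V=0, rpm=0)
set_airspeed(65.65): V ← 65.65 m/s
throttle_to(2329): rpm ← 2329
adjust_throttle(+533): rpm ← 2329 +533 = 2862
final state: V = 65.65 m/s, rpm = 2862 → n = rpm/60 = 47.700000 rev/s
J = V / (n·D) = 65.65 / (47.700000 × 3.377) = 0.407554
regime bands: climb J<0.4661 | cruise [0.4661, 0.9322) | windmill J≥0.9322
J = 0.4076 → climb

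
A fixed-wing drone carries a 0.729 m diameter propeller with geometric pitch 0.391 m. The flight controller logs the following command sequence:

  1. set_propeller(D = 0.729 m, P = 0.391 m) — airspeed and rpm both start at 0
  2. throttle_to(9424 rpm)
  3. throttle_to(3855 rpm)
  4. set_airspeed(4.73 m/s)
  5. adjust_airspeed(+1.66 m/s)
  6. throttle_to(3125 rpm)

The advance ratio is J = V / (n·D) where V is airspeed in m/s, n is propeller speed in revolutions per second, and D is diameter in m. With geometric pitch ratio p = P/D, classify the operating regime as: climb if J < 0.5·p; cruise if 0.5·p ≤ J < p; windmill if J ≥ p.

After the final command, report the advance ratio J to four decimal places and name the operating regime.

J = 0.1683, regime = climb

set_propeller: D = 0.729 m, P = 0.391 m (p = P/D = 0.536351); state ← (V=0, rpm=0)
throttle_to(9424): rpm ← 9424
throttle_to(3855): rpm ← 3855
set_airspeed(4.73): V ← 4.73 m/s
adjust_airspeed(+1.66): V ← 4.73 +1.66 = 6.39 m/s
throttle_to(3125): rpm ← 3125
final state: V = 6.39 m/s, rpm = 3125 → n = rpm/60 = 52.083333 rev/s
J = V / (n·D) = 6.39 / (52.083333 × 0.729) = 0.168296
regime bands: climb J<0.2682 | cruise [0.2682, 0.5364) | windmill J≥0.5364
J = 0.1683 → climb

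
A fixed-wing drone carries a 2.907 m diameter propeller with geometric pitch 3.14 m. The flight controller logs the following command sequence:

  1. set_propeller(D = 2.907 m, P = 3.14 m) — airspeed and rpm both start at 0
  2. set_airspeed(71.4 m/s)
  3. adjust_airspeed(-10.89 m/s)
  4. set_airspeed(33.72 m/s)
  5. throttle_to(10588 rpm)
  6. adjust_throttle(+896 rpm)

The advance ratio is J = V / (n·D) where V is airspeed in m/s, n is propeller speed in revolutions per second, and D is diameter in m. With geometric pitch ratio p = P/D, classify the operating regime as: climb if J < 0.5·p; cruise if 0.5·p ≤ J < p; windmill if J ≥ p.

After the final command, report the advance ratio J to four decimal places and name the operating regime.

set_propeller: D = 2.907 m, P = 3.14 m (p = P/D = 1.080151); state ← (V=0, rpm=0)
set_airspeed(71.4): V ← 71.4 m/s
adjust_airspeed(-10.89): V ← 71.4 -10.89 = 60.51 m/s
set_airspeed(33.72): V ← 33.72 m/s
throttle_to(10588): rpm ← 10588
adjust_throttle(+896): rpm ← 10588 +896 = 11484
final state: V = 33.72 m/s, rpm = 11484 → n = rpm/60 = 191.400000 rev/s
J = V / (n·D) = 33.72 / (191.400000 × 2.907) = 0.060604
regime bands: climb J<0.5401 | cruise [0.5401, 1.0802) | windmill J≥1.0802
J = 0.0606 → climb

J = 0.0606, regime = climb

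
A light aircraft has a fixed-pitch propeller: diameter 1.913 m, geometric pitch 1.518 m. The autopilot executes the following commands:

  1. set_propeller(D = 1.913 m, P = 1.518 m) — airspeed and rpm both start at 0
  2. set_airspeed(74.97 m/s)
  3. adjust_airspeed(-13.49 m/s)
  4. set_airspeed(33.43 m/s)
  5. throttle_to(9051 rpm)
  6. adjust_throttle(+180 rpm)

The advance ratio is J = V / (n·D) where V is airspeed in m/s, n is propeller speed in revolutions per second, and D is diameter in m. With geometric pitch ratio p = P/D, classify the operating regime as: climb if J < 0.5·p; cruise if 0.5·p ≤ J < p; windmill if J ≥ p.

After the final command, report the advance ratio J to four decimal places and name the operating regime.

set_propeller: D = 1.913 m, P = 1.518 m (p = P/D = 0.793518); state ← (V=0, rpm=0)
set_airspeed(74.97): V ← 74.97 m/s
adjust_airspeed(-13.49): V ← 74.97 -13.49 = 61.48 m/s
set_airspeed(33.43): V ← 33.43 m/s
throttle_to(9051): rpm ← 9051
adjust_throttle(+180): rpm ← 9051 +180 = 9231
final state: V = 33.43 m/s, rpm = 9231 → n = rpm/60 = 153.850000 rev/s
J = V / (n·D) = 33.43 / (153.850000 × 1.913) = 0.113586
regime bands: climb J<0.3968 | cruise [0.3968, 0.7935) | windmill J≥0.7935
J = 0.1136 → climb

J = 0.1136, regime = climb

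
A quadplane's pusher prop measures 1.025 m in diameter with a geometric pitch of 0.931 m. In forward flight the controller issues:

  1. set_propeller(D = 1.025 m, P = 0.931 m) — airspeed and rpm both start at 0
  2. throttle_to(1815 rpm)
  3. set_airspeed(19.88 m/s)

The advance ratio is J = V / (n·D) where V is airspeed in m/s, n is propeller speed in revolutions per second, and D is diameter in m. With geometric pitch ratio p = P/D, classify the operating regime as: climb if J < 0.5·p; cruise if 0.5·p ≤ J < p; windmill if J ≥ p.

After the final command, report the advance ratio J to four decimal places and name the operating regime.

J = 0.6412, regime = cruise

set_propeller: D = 1.025 m, P = 0.931 m (p = P/D = 0.908293); state ← (V=0, rpm=0)
throttle_to(1815): rpm ← 1815
set_airspeed(19.88): V ← 19.88 m/s
final state: V = 19.88 m/s, rpm = 1815 → n = rpm/60 = 30.250000 rev/s
J = V / (n·D) = 19.88 / (30.250000 × 1.025) = 0.641161
regime bands: climb J<0.4541 | cruise [0.4541, 0.9083) | windmill J≥0.9083
J = 0.6412 → cruise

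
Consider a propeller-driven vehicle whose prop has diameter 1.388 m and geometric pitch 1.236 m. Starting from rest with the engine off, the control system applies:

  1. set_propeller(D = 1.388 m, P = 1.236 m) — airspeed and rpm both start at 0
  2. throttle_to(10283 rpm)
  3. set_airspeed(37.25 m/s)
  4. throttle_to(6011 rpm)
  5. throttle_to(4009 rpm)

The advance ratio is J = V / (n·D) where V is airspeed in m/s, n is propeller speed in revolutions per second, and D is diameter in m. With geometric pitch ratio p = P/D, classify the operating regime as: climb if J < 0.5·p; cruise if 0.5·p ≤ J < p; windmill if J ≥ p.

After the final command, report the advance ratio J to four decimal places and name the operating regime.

J = 0.4017, regime = climb

set_propeller: D = 1.388 m, P = 1.236 m (p = P/D = 0.890490); state ← (V=0, rpm=0)
throttle_to(10283): rpm ← 10283
set_airspeed(37.25): V ← 37.25 m/s
throttle_to(6011): rpm ← 6011
throttle_to(4009): rpm ← 4009
final state: V = 37.25 m/s, rpm = 4009 → n = rpm/60 = 66.816667 rev/s
J = V / (n·D) = 37.25 / (66.816667 × 1.388) = 0.401654
regime bands: climb J<0.4452 | cruise [0.4452, 0.8905) | windmill J≥0.8905
J = 0.4017 → climb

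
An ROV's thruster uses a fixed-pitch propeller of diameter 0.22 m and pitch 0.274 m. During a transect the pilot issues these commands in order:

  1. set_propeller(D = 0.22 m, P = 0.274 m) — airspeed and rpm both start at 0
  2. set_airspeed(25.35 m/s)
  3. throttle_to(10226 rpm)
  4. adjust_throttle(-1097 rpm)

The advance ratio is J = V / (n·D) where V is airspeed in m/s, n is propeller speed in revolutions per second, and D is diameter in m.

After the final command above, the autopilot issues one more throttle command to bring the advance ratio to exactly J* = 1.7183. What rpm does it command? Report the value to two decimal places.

set_propeller: D = 0.22 m, P = 0.274 m (p = P/D = 1.245455); state ← (V=0, rpm=0)
set_airspeed(25.35): V ← 25.35 m/s
throttle_to(10226): rpm ← 10226
adjust_throttle(-1097): rpm ← 10226 -1097 = 9129
final state: V = 25.35 m/s, rpm = 9129 → n = rpm/60 = 152.150000 rev/s
target J* = 1.7183; solve J* = V/(n·D) for n: n = V/(J*·D) = 25.35/(1.7183 × 0.22) = 67.058880 rev/s
rpm = 60·n = 4023.532773

rpm = 4023.53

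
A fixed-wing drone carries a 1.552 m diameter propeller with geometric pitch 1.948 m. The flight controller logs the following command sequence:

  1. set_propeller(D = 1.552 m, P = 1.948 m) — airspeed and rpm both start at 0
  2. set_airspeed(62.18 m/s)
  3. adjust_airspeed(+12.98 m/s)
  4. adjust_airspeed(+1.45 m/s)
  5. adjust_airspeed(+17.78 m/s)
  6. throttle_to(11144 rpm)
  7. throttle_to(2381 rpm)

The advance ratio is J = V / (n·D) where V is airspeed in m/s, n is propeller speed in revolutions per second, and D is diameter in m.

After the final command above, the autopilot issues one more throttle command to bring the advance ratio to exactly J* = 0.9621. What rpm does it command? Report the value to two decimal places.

set_propeller: D = 1.552 m, P = 1.948 m (p = P/D = 1.255155); state ← (V=0, rpm=0)
set_airspeed(62.18): V ← 62.18 m/s
adjust_airspeed(+12.98): V ← 62.18 +12.98 = 75.16 m/s
adjust_airspeed(+1.45): V ← 75.16 +1.45 = 76.61 m/s
adjust_airspeed(+17.78): V ← 76.61 +17.78 = 94.39 m/s
throttle_to(11144): rpm ← 11144
throttle_to(2381): rpm ← 2381
final state: V = 94.39 m/s, rpm = 2381 → n = rpm/60 = 39.683333 rev/s
target J* = 0.9621; solve J* = V/(n·D) for n: n = V/(J*·D) = 94.39/(0.9621 × 1.552) = 63.214114 rev/s
rpm = 60·n = 3792.846833

rpm = 3792.85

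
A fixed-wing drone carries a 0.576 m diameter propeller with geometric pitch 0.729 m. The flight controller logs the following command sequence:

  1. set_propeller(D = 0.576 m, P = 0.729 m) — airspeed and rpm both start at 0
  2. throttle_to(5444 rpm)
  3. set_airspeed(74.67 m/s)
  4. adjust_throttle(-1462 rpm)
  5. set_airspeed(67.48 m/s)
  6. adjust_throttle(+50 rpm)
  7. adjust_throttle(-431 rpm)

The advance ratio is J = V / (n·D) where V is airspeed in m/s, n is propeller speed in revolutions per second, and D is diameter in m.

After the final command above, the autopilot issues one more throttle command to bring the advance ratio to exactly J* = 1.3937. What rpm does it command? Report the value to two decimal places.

set_propeller: D = 0.576 m, P = 0.729 m (p = P/D = 1.265625); state ← (V=0, rpm=0)
throttle_to(5444): rpm ← 5444
set_airspeed(74.67): V ← 74.67 m/s
adjust_throttle(-1462): rpm ← 5444 -1462 = 3982
set_airspeed(67.48): V ← 67.48 m/s
adjust_throttle(+50): rpm ← 3982 +50 = 4032
adjust_throttle(-431): rpm ← 4032 -431 = 3601
final state: V = 67.48 m/s, rpm = 3601 → n = rpm/60 = 60.016667 rev/s
target J* = 1.3937; solve J* = V/(n·D) for n: n = V/(J*·D) = 67.48/(1.3937 × 0.576) = 84.058820 rev/s
rpm = 60·n = 5043.529215

rpm = 5043.53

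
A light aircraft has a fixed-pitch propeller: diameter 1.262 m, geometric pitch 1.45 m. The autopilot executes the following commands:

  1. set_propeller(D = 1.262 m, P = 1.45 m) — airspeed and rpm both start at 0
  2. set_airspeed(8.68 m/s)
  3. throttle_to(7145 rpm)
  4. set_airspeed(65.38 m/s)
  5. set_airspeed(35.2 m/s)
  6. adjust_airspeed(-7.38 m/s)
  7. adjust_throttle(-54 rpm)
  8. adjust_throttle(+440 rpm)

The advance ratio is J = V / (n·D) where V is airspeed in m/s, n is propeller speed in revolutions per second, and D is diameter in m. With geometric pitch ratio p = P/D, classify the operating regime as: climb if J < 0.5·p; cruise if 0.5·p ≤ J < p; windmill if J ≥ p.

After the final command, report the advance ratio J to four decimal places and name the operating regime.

J = 0.1756, regime = climb

set_propeller: D = 1.262 m, P = 1.45 m (p = P/D = 1.148970); state ← (V=0, rpm=0)
set_airspeed(8.68): V ← 8.68 m/s
throttle_to(7145): rpm ← 7145
set_airspeed(65.38): V ← 65.38 m/s
set_airspeed(35.2): V ← 35.2 m/s
adjust_airspeed(-7.38): V ← 35.2 -7.38 = 27.82 m/s
adjust_throttle(-54): rpm ← 7145 -54 = 7091
adjust_throttle(+440): rpm ← 7091 +440 = 7531
final state: V = 27.82 m/s, rpm = 7531 → n = rpm/60 = 125.516667 rev/s
J = V / (n·D) = 27.82 / (125.516667 × 1.262) = 0.175629
regime bands: climb J<0.5745 | cruise [0.5745, 1.1490) | windmill J≥1.1490
J = 0.1756 → climb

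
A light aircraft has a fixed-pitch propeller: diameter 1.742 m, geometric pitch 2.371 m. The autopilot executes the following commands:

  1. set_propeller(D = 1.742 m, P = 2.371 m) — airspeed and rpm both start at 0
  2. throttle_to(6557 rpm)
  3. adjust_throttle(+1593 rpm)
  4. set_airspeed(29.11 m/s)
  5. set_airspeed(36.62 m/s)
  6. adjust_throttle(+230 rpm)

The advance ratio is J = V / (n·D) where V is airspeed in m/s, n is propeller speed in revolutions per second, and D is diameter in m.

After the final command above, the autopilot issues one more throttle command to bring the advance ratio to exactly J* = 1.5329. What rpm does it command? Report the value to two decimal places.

rpm = 822.83

set_propeller: D = 1.742 m, P = 2.371 m (p = P/D = 1.361079); state ← (V=0, rpm=0)
throttle_to(6557): rpm ← 6557
adjust_throttle(+1593): rpm ← 6557 +1593 = 8150
set_airspeed(29.11): V ← 29.11 m/s
set_airspeed(36.62): V ← 36.62 m/s
adjust_throttle(+230): rpm ← 8150 +230 = 8380
final state: V = 36.62 m/s, rpm = 8380 → n = rpm/60 = 139.666667 rev/s
target J* = 1.5329; solve J* = V/(n·D) for n: n = V/(J*·D) = 36.62/(1.5329 × 1.742) = 13.713754 rev/s
rpm = 60·n = 822.825260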